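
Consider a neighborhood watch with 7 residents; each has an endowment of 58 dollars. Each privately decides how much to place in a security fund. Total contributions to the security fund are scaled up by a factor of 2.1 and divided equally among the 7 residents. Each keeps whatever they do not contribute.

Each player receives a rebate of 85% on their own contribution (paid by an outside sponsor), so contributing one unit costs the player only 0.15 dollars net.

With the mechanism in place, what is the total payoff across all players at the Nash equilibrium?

1197.70 dollars

With the mechanism, a contributed unit returns (2.1/7) / 0.15 = 2.0000 per unit of net cost to the contributor — now above 1 — so contributing fully is weakly dominant for every player.
So the Nash equilibrium is full contribution by all 7; the group earns 7 × (58 × 0.85 + 2.1 × 58) = 1197.70.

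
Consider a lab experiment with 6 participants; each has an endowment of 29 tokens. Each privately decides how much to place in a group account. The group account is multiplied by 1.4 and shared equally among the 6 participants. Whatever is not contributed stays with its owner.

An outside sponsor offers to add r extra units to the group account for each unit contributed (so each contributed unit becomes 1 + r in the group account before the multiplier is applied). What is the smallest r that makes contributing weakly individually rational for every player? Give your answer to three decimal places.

With matching at rate r, one contributed unit becomes (1 + r) in the group account and returns 1.4 × (1 + r) / 6 to the contributor.
Setting this equal to 1: 1 + r = 6/1.4 = 4.2857.
So the minimum matching rate is r = 4.2857 − 1 = 3.286.

3.286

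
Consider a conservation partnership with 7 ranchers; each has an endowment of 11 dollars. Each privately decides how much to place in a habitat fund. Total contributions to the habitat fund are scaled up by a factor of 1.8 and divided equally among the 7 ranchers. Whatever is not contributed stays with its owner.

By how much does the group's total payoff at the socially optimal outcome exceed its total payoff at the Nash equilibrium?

61.60 dollars

Each contributed unit returns 1.8/7 = 0.2571 to its contributor — below 1 — so contributing 0 is dominant for every player. At the Nash equilibrium everyone keeps their 11, and the group total is 7 × 11 = 77.
Each contributed unit returns 1.800 to the group as a whole (0.2571 to each of 7 players), which exceeds 1, so the social optimum is full contribution: group total = 1.800 × 77 = 138.60.
Efficiency loss = 138.60 − 77 = 61.60.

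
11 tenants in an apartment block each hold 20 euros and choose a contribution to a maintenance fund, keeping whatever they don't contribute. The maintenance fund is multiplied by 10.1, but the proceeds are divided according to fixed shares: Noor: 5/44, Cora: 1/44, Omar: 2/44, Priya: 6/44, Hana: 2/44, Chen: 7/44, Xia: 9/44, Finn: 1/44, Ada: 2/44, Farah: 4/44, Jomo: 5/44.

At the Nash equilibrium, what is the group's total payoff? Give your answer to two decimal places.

Each unit j contributes comes back to j as 10.1 × (j's share), so j prefers to contribute only if that share exceeds 1/10.1 = 0.0990; otherwise keeping the unit dominates.
Noor, Priya, Chen, Xia and Jomo are above the threshold, contributing 20 each; the remaining 6 contribute 0. Total contributed: 100.
The maintenance fund pays out 10.1 × 100 = 1010.00 in total (split across the unequal shares, but the aggregate is all that matters for the group sum).
The 6 free-riders keep 20 each, adding 120. Group total = 120 + 1010.00 = 1130.00.

1130.00 euros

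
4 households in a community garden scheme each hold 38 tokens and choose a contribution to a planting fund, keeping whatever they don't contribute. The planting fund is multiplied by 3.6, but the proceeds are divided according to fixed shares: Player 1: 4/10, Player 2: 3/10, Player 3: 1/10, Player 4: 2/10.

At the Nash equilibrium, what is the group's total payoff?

Player j's private return per contributed unit is 3.6 × (j's share). Contributing is weakly dominant for j when that share is at least 1/3.6 = 0.2778, and contributing 0 is dominant otherwise.
Player 1 and Player 2 are above the threshold, contributing 38 each; the remaining 2 contribute 0. Total contributed: 76.
The planting fund pays out 3.6 × 76 = 273.60 in total (split across the unequal shares, but the aggregate is all that matters for the group sum).
The 2 free-riders keep 38 each, adding 76. Group total = 76 + 273.60 = 349.60.

349.60 tokens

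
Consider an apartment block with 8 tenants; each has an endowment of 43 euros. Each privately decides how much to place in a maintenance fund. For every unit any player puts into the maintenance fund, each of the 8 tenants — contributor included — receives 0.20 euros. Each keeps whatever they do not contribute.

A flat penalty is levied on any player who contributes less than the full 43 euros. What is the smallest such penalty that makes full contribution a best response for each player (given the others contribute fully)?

34.40 euros

Given the others contribute fully, the best deviation is to contribute 0 (any partial contribution still incurs the fine and gives up units whose private return 0.20 is below 1).
Deviating from 43 to 0 saves 43 euros but forfeits the deviator's share of the drop in the maintenance fund: 0.20 × 43 = 8.60.
So the deviation gain is 43 − 8.60 = 34.40, and the fine must be at least 34.40 euros to wipe it out.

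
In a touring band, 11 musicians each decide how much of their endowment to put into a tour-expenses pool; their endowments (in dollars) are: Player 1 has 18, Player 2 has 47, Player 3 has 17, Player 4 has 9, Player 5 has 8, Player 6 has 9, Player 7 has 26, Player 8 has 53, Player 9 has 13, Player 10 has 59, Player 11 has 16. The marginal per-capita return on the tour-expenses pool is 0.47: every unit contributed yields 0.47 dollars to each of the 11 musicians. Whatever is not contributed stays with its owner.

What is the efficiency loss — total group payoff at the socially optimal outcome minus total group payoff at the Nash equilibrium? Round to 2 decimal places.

1146.75 dollars

The private return per contributed unit is 0.47 < 1 for everyone, so the Nash equilibrium is zero contribution and the group total is Σ E_j = 18 + 47 + 17 + 9 + 8 + 9 + 26 + 53 + 13 + 59 + 16 = 275.
Each contributed unit returns 5.170 to the group, so the social optimum is full contribution by everyone: group total = 5.170 × 275 = 1421.75.
Efficiency loss = (5.170 − 1) × 275 = 1146.75.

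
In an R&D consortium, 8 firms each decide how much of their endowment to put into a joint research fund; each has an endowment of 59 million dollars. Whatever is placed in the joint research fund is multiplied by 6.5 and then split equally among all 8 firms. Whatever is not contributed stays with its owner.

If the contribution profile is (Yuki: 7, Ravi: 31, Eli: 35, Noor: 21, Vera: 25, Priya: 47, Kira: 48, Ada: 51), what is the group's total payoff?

1929.50 million dollars

Total contributed: 7 + 31 + 35 + 21 + 25 + 47 + 48 + 51 = 265; total kept: 8 × 59 − 265 = 207.
The joint research fund pays out 6.5 × 265 = 1722.50 in aggregate.
Group total = 207 + 1722.50 = 1929.50.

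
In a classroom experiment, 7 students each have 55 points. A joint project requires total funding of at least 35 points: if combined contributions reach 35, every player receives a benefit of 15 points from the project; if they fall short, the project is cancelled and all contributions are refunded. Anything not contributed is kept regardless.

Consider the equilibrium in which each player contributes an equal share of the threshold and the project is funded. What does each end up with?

Equal share of the threshold: 35/7 = 5.
At this profile no one gains by cutting their contribution: any cut drops the total below 35, the project is cancelled, contributions are refunded, and the deviator ends with 55, which is less than 55 − 5 + 15 = 65. Contributing more than 5 just wastes the excess. So contributing exactly 5 is a best response.
Each player's payoff: 55 − 5 + 15 = 65.

65 points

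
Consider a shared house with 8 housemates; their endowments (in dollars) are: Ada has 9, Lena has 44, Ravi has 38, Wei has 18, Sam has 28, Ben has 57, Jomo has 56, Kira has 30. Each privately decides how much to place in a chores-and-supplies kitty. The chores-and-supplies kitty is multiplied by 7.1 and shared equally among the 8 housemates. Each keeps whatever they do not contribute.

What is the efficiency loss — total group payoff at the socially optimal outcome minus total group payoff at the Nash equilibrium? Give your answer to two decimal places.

1708.00 dollars

The private return per contributed unit is 7.1/8 = 0.8875 < 1 for every player regardless of endowment, so the Nash equilibrium is zero contribution and the group total is Σ E_j = 9 + 44 + 38 + 18 + 28 + 57 + 56 + 30 = 280.
Each contributed unit returns 7.100 to the group, so the social optimum is full contribution by everyone: group total = 7.100 × 280 = 1988.00.
Efficiency loss = (7.100 − 1) × 280 = 1708.00.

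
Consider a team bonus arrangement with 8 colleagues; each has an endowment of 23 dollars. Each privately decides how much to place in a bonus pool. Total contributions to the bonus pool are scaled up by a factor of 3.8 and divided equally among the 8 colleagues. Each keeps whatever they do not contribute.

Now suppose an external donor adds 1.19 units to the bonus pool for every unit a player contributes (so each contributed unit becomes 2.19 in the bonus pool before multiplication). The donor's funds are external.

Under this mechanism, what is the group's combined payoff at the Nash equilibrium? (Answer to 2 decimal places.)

With the mechanism, a contributed unit returns 3.8 × 2.19 / 8 = 1.0403 per unit of net cost to the contributor — now above 1 — so contributing fully is weakly dominant for every player.
At the Nash equilibrium everyone contributes 23. Group total payoff = 3.8 × 2.19 × 184 = 1531.25.

1531.25 dollars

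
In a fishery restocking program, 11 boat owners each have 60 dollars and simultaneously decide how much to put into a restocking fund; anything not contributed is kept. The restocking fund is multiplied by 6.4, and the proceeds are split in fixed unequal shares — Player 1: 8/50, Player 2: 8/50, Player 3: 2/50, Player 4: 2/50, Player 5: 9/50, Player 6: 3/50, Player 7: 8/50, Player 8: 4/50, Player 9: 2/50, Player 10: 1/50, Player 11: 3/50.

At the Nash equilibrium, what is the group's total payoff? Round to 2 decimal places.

For player j, contributing a unit is worthwhile iff 6.4 × (j's share) ≥ 1, i.e. iff j's share is at least 0.1563.
The shares above 0.1563 belong to Player 1, Player 2, Player 5 and Player 7, contributing 60 each; the remaining 7 contribute 0. Total contributed: 240.
The restocking fund pays out 6.4 × 240 = 1536.00 in total (split across the unequal shares, but the aggregate is all that matters for the group sum).
The 7 free-riders keep 60 each, adding 420. Group total = 420 + 1536.00 = 1956.00.

1956.00 dollars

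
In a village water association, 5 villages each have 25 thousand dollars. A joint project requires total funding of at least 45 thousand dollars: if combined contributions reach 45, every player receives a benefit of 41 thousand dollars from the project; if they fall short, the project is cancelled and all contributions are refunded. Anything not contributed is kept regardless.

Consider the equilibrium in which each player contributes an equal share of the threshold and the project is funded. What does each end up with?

57 thousand dollars

Equal share of the threshold: 45/5 = 9.
At this profile no one gains by cutting their contribution: any cut drops the total below 45, the project is cancelled, contributions are refunded, and the deviator ends with 25, which is less than 25 − 9 + 41 = 57. Contributing more than 9 just wastes the excess. So contributing exactly 9 is a best response.
Each player's payoff: 25 − 9 + 41 = 57.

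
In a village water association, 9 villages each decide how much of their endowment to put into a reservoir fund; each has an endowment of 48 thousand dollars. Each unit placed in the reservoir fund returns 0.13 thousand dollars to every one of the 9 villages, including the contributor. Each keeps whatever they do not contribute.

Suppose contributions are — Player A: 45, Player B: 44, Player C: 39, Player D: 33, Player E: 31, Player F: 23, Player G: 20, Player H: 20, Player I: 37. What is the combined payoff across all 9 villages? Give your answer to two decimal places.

481.64 thousand dollars

Total contributed: 45 + 44 + 39 + 33 + 31 + 23 + 20 + 20 + 37 = 292; total kept: 9 × 48 − 292 = 140.
The reservoir fund pays out 0.13 × 9 × 292 = 341.64 in aggregate.
Group total = 140 + 341.64 = 481.64.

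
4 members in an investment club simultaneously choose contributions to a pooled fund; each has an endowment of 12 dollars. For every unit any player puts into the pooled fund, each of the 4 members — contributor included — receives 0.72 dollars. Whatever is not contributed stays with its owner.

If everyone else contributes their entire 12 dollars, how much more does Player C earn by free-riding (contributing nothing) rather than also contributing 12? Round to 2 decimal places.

Switching from a contribution of 12 to 0 lets Player C keep an extra 12 dollars, but lowers the pooled fund by 12, which costs Player C their own share of that drop: 0.72 × 12 = 8.64.
Net gain = 12 − 8.64 = 3.36. The private return per contributed unit (0.72) is below 1, so free-riding is indeed the best response regardless of what the others do.

3.36 dollars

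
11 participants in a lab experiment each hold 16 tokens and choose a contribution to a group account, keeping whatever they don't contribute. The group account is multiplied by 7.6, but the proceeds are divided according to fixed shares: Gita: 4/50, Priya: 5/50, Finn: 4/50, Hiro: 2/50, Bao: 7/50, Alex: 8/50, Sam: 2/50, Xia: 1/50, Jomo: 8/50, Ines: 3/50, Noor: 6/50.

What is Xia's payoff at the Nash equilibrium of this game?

A player with share s gets back 7.6·s per unit contributed, so full contribution is dominant for anyone with s > 1/7.6 = 0.1316 and zero contribution is dominant for anyone below.
The shares above 0.1316 belong to Bao, Alex and Jomo, contributing 16 each; the remaining 8 contribute 0. Total contributed: 48.
Xia keeps 16 and receives 7.6 × 48 × 1/50 = 7.30 from the group account, for a payoff of 23.30.

23.30 tokens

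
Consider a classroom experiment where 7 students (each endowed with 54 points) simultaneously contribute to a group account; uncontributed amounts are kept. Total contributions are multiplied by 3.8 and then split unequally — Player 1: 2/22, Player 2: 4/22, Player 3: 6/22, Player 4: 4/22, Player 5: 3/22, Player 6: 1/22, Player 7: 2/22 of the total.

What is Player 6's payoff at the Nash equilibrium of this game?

63.33 points

Player j's private return per contributed unit is 3.8 × (j's share). Contributing is weakly dominant for j when that share is at least 1/3.8 = 0.2632, and contributing 0 is dominant otherwise.
Only Player 3 (6/22) clears that bar, contributing 54; the remaining 6 contribute 0. Total contributed: 54.
Player 6 keeps 54 and receives 3.8 × 54 × 1/22 = 9.33 from the group account, for a payoff of 63.33.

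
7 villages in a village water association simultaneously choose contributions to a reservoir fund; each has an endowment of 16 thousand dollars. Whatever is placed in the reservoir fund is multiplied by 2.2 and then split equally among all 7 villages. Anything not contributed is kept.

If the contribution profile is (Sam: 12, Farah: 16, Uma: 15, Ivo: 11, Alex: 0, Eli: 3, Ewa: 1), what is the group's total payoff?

181.60 thousand dollars

Total contributed: 12 + 16 + 15 + 11 + 0 + 3 + 1 = 58; total kept: 7 × 16 − 58 = 54.
The reservoir fund pays out 2.2 × 58 = 127.60 in aggregate.
Group total = 54 + 127.60 = 181.60.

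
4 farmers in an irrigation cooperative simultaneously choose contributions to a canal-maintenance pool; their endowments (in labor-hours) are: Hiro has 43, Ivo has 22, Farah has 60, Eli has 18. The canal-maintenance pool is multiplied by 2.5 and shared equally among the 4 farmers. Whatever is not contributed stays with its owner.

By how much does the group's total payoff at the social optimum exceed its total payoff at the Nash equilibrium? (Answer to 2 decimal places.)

The private return per contributed unit is 2.5/4 = 0.6250 < 1 for every player regardless of endowment, so the Nash equilibrium is zero contribution and the group total is Σ E_j = 43 + 22 + 60 + 18 = 143.
Each contributed unit returns 2.500 to the group, so the social optimum is full contribution by everyone: group total = 2.500 × 143 = 357.50.
Efficiency loss = (2.500 − 1) × 143 = 214.50.

214.50 labor-hours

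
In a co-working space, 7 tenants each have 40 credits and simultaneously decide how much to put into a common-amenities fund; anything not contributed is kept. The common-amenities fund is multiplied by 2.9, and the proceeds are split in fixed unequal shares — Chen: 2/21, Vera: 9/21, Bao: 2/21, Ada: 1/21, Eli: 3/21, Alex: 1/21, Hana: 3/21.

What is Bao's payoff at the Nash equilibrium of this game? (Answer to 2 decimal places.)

Player j's private return per contributed unit is 2.9 × (j's share). Contributing is weakly dominant for j when that share is at least 1/2.9 = 0.3448, and contributing 0 is dominant otherwise.
The only share above 0.3448 is Vera's 9/21, contributing 40; the remaining 6 contribute 0. Total contributed: 40.
Bao keeps 40 and receives 2.9 × 40 × 2/21 = 11.05 from the common-amenities fund, for a payoff of 51.05.

51.05 credits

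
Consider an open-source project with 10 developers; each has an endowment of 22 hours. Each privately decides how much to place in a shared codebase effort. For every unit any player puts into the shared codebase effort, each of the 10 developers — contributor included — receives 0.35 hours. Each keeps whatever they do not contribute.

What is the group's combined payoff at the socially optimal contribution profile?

Each contributed unit returns 3.500 to the group as a whole (0.35 to each of 10 players), which exceeds 1, so the social optimum is full contribution: group total = 3.500 × 220 = 770.00.

770.00 hours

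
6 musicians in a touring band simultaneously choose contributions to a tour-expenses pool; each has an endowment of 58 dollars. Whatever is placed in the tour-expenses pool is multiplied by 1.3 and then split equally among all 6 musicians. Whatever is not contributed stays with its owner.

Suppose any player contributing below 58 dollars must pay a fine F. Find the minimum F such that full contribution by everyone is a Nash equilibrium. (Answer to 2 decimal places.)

45.43 dollars

Given the others contribute fully, the best deviation is to contribute 0 (any partial contribution still incurs the fine and gives up units whose private return 0.2167 is below 1).
Deviating from 58 to 0 saves 58 dollars but forfeits the deviator's share of the drop in the tour-expenses pool: 1.3/6 × 58 = 12.57.
So the deviation gain is 58 − 12.57 = 45.43, and the fine must be at least 45.43 dollars to wipe it out.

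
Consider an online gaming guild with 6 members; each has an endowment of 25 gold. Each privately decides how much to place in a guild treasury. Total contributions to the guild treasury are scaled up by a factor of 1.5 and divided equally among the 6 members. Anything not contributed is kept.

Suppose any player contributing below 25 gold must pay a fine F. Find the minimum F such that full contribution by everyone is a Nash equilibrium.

18.75 gold

Given the others contribute fully, the best deviation is to contribute 0 (any partial contribution still incurs the fine and gives up units whose private return 0.2500 is below 1).
Deviating from 25 to 0 saves 25 gold but forfeits the deviator's share of the drop in the guild treasury: 1.5/6 × 25 = 6.25.
So the deviation gain is 25 − 6.25 = 18.75, and the fine must be at least 18.75 gold to wipe it out.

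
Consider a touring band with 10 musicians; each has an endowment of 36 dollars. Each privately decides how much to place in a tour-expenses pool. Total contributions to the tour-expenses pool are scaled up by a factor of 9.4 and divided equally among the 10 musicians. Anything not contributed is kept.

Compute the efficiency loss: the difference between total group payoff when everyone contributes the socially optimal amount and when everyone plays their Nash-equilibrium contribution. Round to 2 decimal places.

Each contributed unit returns 9.4/10 = 0.9400 to its contributor — below 1 — so contributing 0 is dominant for every player. At the Nash equilibrium everyone keeps their 36, and the group total is 10 × 36 = 360.
Each contributed unit returns 9.400 to the group as a whole (0.9400 to each of 10 players), which exceeds 1, so the social optimum is full contribution: group total = 9.400 × 360 = 3384.00.
Efficiency loss = 3384.00 − 360 = 3024.00.

3024.00 dollars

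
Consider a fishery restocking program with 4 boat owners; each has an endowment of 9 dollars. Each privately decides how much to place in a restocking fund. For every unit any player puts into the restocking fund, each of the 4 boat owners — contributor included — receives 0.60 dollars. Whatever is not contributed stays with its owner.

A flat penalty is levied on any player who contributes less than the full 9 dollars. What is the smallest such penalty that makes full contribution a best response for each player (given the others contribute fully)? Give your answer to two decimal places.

Given the others contribute fully, the best deviation is to contribute 0 (any partial contribution still incurs the fine and gives up units whose private return 0.60 is below 1).
Deviating from 9 to 0 saves 9 dollars but forfeits the deviator's share of the drop in the restocking fund: 0.60 × 9 = 5.40.
So the deviation gain is 9 − 5.40 = 3.60, and the fine must be at least 3.60 dollars to wipe it out.

3.60 dollars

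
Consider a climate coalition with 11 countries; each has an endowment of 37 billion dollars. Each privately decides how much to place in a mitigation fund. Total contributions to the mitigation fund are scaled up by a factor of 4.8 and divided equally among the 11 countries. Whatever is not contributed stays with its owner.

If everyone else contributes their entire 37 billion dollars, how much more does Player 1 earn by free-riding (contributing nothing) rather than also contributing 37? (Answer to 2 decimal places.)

20.85 billion dollars

Switching from a contribution of 37 to 0 lets Player 1 keep an extra 37 billion dollars, but lowers the mitigation fund by 37, which costs Player 1 their own share of that drop: 4.8/11 × 37 = 16.15.
Net gain = 37 − 16.15 = 20.85. The private return per contributed unit (0.4364) is below 1, so free-riding is indeed the best response regardless of what the others do.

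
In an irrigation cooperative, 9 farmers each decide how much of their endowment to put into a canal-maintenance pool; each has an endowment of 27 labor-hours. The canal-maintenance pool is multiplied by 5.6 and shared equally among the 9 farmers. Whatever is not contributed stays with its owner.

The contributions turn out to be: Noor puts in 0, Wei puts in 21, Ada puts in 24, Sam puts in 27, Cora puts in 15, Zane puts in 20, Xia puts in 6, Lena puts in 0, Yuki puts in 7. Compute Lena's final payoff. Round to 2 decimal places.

Total contributed: 0 + 21 + 24 + 27 + 15 + 20 + 6 + 0 + 7 = 120.
Each receives 5.6 × 120 / 9 = 74.67 from the canal-maintenance pool.
Lena keeps 27 − 0 = 27, so Lena's payoff is 27 + 74.67 = 101.67.

101.67 labor-hours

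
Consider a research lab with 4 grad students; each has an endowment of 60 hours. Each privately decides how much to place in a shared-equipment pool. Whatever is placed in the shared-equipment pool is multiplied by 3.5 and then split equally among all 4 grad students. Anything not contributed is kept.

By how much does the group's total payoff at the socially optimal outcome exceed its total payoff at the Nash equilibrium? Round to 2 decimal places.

Each contributed unit returns 3.5/4 = 0.8750 to its contributor — below 1 — so contributing 0 is dominant for every player. At the Nash equilibrium everyone keeps their 60, and the group total is 4 × 60 = 240.
Each contributed unit returns 3.500 to the group as a whole (0.8750 to each of 4 players), which exceeds 1, so the social optimum is full contribution: group total = 3.500 × 240 = 840.00.
Efficiency loss = 840.00 − 240 = 600.00.

600.00 hours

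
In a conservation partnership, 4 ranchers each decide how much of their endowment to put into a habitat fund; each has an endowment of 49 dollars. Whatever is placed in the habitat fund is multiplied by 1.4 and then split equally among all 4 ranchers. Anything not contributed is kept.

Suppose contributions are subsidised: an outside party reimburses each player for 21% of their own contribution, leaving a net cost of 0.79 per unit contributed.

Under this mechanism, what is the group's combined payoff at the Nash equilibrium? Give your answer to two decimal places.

196.00 dollars

The effective private return is (1.4/4) / 0.79 = 0.4430, which is still under 1, so the mechanism doesn't change anyone's dominant strategy: zero contribution.
Everyone keeps their endowment and the group total is 4 × 49 = 196.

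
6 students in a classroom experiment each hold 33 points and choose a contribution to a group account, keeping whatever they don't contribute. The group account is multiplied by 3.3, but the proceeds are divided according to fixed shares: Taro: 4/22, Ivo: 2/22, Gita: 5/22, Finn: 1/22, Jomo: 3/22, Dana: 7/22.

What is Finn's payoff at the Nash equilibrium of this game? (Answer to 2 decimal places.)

For player j, contributing a unit is worthwhile iff 3.3 × (j's share) ≥ 1, i.e. iff j's share is at least 0.3030.
Dana alone (share 7/22) is above the threshold, contributing 33; the remaining 5 contribute 0. Total contributed: 33.
Finn keeps 33 and receives 3.3 × 33 × 1/22 = 4.95 from the group account, for a payoff of 37.95.

37.95 points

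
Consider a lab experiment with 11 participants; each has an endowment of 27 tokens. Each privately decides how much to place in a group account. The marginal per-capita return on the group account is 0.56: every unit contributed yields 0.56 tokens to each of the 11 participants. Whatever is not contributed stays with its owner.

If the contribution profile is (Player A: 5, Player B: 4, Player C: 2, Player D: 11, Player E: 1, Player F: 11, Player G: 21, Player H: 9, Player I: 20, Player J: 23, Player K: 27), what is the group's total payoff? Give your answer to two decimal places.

988.44 tokens

Total contributed: 5 + 4 + 2 + 11 + 1 + 11 + 21 + 9 + 20 + 23 + 27 = 134; total kept: 11 × 27 − 134 = 163.
The group account pays out 0.56 × 11 × 134 = 825.44 in aggregate.
Group total = 163 + 825.44 = 988.44.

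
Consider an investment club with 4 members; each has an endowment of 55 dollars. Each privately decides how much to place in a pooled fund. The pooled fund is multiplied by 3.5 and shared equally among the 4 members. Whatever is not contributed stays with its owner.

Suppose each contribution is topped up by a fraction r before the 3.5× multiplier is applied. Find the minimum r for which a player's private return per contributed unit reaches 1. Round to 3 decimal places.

With matching at rate r, one contributed unit becomes (1 + r) in the pooled fund and returns 3.5 × (1 + r) / 4 to the contributor.
Setting this equal to 1: 1 + r = 4/3.5 = 1.1429.
So the minimum matching rate is r = 1.1429 − 1 = 0.143.

0.143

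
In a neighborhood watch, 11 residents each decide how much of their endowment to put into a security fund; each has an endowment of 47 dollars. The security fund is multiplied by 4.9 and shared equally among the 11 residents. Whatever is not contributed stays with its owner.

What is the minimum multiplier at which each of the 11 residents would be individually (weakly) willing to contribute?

A contributed unit returns (multiplier)/11 to its contributor.
This reaches 1 exactly when the multiplier is 11.

11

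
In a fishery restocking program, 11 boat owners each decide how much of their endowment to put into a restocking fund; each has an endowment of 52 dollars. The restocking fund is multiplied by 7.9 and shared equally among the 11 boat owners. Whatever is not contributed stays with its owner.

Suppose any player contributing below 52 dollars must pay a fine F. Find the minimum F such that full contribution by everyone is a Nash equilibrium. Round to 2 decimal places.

14.65 dollars

Given the others contribute fully, the best deviation is to contribute 0 (any partial contribution still incurs the fine and gives up units whose private return 0.7182 is below 1).
Deviating from 52 to 0 saves 52 dollars but forfeits the deviator's share of the drop in the restocking fund: 7.9/11 × 52 = 37.35.
So the deviation gain is 52 − 37.35 = 14.65, and the fine must be at least 14.65 dollars to wipe it out.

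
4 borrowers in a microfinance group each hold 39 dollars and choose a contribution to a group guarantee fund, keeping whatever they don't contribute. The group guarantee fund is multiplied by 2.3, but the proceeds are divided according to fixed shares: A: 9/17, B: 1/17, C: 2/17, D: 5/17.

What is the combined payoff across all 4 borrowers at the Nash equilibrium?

206.70 dollars

For player j, contributing a unit is worthwhile iff 2.3 × (j's share) ≥ 1, i.e. iff j's share is at least 0.4348.
Only A (9/17) clears that bar, contributing 39; the remaining 3 contribute 0. Total contributed: 39.
The group guarantee fund pays out 2.3 × 39 = 89.70 in total (split across the unequal shares, but the aggregate is all that matters for the group sum).
The 3 free-riders keep 39 each, adding 117. Group total = 117 + 89.70 = 206.70.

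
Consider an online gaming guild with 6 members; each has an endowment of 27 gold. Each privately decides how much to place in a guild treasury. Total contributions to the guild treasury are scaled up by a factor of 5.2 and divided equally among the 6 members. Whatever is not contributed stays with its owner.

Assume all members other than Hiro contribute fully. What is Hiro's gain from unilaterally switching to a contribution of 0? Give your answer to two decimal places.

3.60 gold

Switching from a contribution of 27 to 0 lets Hiro keep an extra 27 gold, but lowers the guild treasury by 27, which costs Hiro their own share of that drop: 5.2/6 × 27 = 23.40.
Net gain = 27 − 23.40 = 3.60. The private return per contributed unit (0.8667) is below 1, so free-riding is indeed the best response regardless of what the others do.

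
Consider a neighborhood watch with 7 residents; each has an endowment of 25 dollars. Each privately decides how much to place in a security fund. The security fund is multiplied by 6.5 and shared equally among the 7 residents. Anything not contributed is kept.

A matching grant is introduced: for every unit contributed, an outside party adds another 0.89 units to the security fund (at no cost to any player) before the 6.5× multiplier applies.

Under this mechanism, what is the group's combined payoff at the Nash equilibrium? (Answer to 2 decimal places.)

With the mechanism, a contributed unit returns 6.5 × 1.89 / 7 = 1.7550 per unit of net cost to the contributor — now above 1 — so contributing fully is weakly dominant for every player.
At the Nash equilibrium everyone contributes 25. Group total payoff = 6.5 × 1.89 × 175 = 2149.88.

2149.88 dollars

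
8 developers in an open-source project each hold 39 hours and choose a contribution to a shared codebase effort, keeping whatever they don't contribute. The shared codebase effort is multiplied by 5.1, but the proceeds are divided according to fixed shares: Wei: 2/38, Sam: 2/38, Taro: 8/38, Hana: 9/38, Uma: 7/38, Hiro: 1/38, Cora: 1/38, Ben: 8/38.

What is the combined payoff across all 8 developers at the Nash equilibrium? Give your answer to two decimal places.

A player with share s gets back 5.1·s per unit contributed, so full contribution is dominant for anyone with s > 1/5.1 = 0.1961 and zero contribution is dominant for anyone below.
Taro, Hana and Ben are above the threshold, contributing 39 each; the remaining 5 contribute 0. Total contributed: 117.
The shared codebase effort pays out 5.1 × 117 = 596.70 in total (split across the unequal shares, but the aggregate is all that matters for the group sum).
The 5 free-riders keep 39 each, adding 195. Group total = 195 + 596.70 = 791.70.

791.70 hours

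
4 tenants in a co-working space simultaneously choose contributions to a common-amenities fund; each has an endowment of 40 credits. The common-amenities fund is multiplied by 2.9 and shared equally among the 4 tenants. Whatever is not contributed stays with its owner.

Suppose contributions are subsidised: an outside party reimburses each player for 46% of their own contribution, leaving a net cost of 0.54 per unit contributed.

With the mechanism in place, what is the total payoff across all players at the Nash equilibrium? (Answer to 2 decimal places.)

537.60 credits

Under the mechanism each unit contributed yields (2.9/4) / 0.54 = 1.3426 back to its contributor per unit of net cost, which exceeds 1, making full contribution the dominant choice for everyone.
At the Nash equilibrium everyone contributes 40. Group total payoff = 4 × (40 × 0.46 + 2.9 × 40) = 537.60.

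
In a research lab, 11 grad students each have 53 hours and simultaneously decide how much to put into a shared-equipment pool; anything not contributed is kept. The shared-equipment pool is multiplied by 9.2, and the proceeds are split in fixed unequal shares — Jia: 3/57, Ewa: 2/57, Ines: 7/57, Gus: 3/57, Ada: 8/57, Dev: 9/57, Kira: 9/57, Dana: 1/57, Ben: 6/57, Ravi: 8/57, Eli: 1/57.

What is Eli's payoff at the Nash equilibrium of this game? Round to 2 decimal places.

Each unit j contributes comes back to j as 9.2 × (j's share), so j prefers to contribute only if that share exceeds 1/9.2 = 0.1087; otherwise keeping the unit dominates.
The shares above 0.1087 belong to Ines, Ada, Dev, Kira and Ravi, contributing 53 each; the remaining 6 contribute 0. Total contributed: 265.
Eli keeps 53 and receives 9.2 × 265 × 1/57 = 42.77 from the shared-equipment pool, for a payoff of 95.77.

95.77 hours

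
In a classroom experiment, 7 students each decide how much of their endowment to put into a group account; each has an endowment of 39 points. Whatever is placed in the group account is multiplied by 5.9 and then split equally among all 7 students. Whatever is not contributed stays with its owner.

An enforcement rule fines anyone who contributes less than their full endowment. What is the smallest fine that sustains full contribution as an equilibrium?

6.13 points

Given the others contribute fully, the best deviation is to contribute 0 (any partial contribution still incurs the fine and gives up units whose private return 0.8429 is below 1).
Deviating from 39 to 0 saves 39 points but forfeits the deviator's share of the drop in the group account: 5.9/7 × 39 = 32.87.
So the deviation gain is 39 − 32.87 = 6.13, and the fine must be at least 6.13 points to wipe it out.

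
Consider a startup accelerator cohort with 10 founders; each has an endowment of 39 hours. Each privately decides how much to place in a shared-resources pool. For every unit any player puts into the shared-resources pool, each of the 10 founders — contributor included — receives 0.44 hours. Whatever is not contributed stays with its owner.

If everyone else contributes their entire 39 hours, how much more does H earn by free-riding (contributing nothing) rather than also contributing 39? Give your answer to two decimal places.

21.84 hours

Switching from a contribution of 39 to 0 lets H keep an extra 39 hours, but lowers the shared-resources pool by 39, which costs H their own share of that drop: 0.44 × 39 = 17.16.
Net gain = 39 − 17.16 = 21.84. The private return per contributed unit (0.44) is below 1, so free-riding is indeed the best response regardless of what the others do.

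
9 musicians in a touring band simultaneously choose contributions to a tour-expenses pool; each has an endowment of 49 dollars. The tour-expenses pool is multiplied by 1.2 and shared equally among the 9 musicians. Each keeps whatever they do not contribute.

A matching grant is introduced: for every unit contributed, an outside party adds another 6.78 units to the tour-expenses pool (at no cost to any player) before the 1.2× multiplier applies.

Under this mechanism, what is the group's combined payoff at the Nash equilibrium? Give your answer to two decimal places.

4117.18 dollars

The effective private return per unit is now 1.2 × 7.78 / 9 = 1.0373 > 1, so every player's dominant strategy flips to full contribution.
At the Nash equilibrium everyone contributes 49. Group total payoff = 1.2 × 7.78 × 441 = 4117.18.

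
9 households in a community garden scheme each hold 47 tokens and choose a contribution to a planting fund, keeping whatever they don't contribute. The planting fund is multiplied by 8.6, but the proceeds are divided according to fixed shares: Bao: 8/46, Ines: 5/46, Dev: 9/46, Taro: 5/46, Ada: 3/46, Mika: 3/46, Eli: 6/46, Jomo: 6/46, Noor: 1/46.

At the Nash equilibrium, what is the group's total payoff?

1851.80 tokens

A player with share s gets back 8.6·s per unit contributed, so full contribution is dominant for anyone with s > 1/8.6 = 0.1163 and zero contribution is dominant for anyone below.
The shares above 0.1163 belong to Bao, Dev, Eli and Jomo, contributing 47 each; the remaining 5 contribute 0. Total contributed: 188.
The planting fund pays out 8.6 × 188 = 1616.80 in total (split across the unequal shares, but the aggregate is all that matters for the group sum).
The 5 free-riders keep 47 each, adding 235. Group total = 235 + 1616.80 = 1851.80.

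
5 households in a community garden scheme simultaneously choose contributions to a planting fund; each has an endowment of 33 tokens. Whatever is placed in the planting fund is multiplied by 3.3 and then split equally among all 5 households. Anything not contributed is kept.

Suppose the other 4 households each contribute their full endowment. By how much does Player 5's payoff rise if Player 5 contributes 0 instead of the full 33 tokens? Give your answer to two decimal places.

11.22 tokens

Switching from a contribution of 33 to 0 lets Player 5 keep an extra 33 tokens, but lowers the planting fund by 33, which costs Player 5 their own share of that drop: 3.3/5 × 33 = 21.78.
Net gain = 33 − 21.78 = 11.22. The private return per contributed unit (0.6600) is below 1, so free-riding is indeed the best response regardless of what the others do.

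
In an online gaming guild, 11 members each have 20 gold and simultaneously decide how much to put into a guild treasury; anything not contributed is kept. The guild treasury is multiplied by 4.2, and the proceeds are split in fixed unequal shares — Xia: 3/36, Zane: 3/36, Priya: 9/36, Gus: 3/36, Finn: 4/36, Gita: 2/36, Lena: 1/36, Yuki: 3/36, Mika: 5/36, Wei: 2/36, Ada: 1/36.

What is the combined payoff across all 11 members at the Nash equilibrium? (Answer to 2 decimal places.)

For player j, contributing a unit is worthwhile iff 4.2 × (j's share) ≥ 1, i.e. iff j's share is at least 0.2381.
The only share above 0.2381 is Priya's 9/36, contributing 20; the remaining 10 contribute 0. Total contributed: 20.
The guild treasury pays out 4.2 × 20 = 84.00 in total (split across the unequal shares, but the aggregate is all that matters for the group sum).
The 10 free-riders keep 20 each, adding 200. Group total = 200 + 84.00 = 284.00.

284.00 gold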